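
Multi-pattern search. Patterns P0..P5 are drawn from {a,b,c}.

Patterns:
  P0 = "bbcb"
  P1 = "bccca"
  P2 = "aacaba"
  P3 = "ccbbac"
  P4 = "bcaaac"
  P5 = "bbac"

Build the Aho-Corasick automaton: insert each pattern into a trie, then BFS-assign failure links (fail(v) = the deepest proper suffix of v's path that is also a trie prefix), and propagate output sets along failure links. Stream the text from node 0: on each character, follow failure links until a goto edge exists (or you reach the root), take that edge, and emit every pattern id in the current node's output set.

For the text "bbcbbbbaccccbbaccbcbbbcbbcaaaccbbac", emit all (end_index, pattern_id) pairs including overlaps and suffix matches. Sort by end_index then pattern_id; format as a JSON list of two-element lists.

Construct AC machine:
Trie (insert patterns):
  0='ε' goto a→9 b→1 c→15
  1='b' goto b→2 c→5
  2='bb' goto a→25 c→3
  3='bbc' goto b→4
  4='bbcb' goto ·  [P0 ends]
  5='bc' goto a→21 c→6
  6='bcc' goto c→7
  7='bccc' goto a→8
  8='bccca' goto ·  [P1 ends]
  9='a' goto a→10
  10='aa' goto c→11
  11='aac' goto a→12
  12='aaca' goto b→13
  13='aacab' goto a→14
  14='aacaba' goto ·  [P2 ends]
  15='c' goto c→16
  16='cc' goto b→17
  17='ccb' goto b→18
  18='ccbb' goto a→19
  19='ccbba' goto c→20
  20='ccbbac' goto ·  [P3 ends]
  21='bca' goto a→22
  22='bcaa' goto a→23
  23='bcaaa' goto c→24
  24='bcaaac' goto ·  [P4 ends]
  25='bba' goto c→26
  26='bbac' goto ·  [P5 ends]

Failure links (BFS by depth):
  n1('b'): parent n0 fail=0; on 'b' 0 → fail=0;  out ∅∪∅=∅
  n9('a'): parent n0 fail=0; on 'a' 0 → fail=0;  out ∅∪∅=∅
  n15('c'): parent n0 fail=0; on 'c' 0 → fail=0;  out ∅∪∅=∅
  n2('bb'): parent n1 fail=0; on 'b' 0 → fail=1;  out ∅∪∅=∅
  n5('bc'): parent n1 fail=0; on 'c' 0 → fail=15;  out ∅∪∅=∅
  n10('aa'): parent n9 fail=0; on 'a' 0 → fail=9;  out ∅∪∅=∅
  n16('cc'): parent n15 fail=0; on 'c' 0 → fail=15;  out ∅∪∅=∅
  n3('bbc'): parent n2 fail=1; on 'c' 1 → fail=5;  out ∅∪∅=∅
  n6('bcc'): parent n5 fail=15; on 'c' 15 → fail=16;  out ∅∪∅=∅
  n11('aac'): parent n10 fail=9; on 'c' 9→0 → fail=15;  out ∅∪∅=∅
  n17('ccb'): parent n16 fail=15; on 'b' 15→0 → fail=1;  out ∅∪∅=∅
  n21('bca'): parent n5 fail=15; on 'a' 15→0 → fail=9;  out ∅∪∅=∅
  n25('bba'): parent n2 fail=1; on 'a' 1→0 → fail=9;  out ∅∪∅=∅
  n4('bbcb'): parent n3 fail=5; on 'b' 5→15→0 → fail=1;  out {0}∪∅={0}
  n7('bccc'): parent n6 fail=16; on 'c' 16→15 → fail=16;  out ∅∪∅=∅
  n12('aaca'): parent n11 fail=15; on 'a' 15→0 → fail=9;  out ∅∪∅=∅
  n18('ccbb'): parent n17 fail=1; on 'b' 1 → fail=2;  out ∅∪∅=∅
  n22('bcaa'): parent n21 fail=9; on 'a' 9 → fail=10;  out ∅∪∅=∅
  n26('bbac'): parent n25 fail=9; on 'c' 9→0 → fail=15;  out {5}∪∅={5}
  n8('bccca'): parent n7 fail=16; on 'a' 16→15→0 → fail=9;  out {1}∪∅={1}
  n13('aacab'): parent n12 fail=9; on 'b' 9→0 → fail=1;  out ∅∪∅=∅
  n19('ccbba'): parent n18 fail=2; on 'a' 2 → fail=25;  out ∅∪∅=∅
  n23('bcaaa'): parent n22 fail=10; on 'a' 10→9 → fail=10;  out ∅∪∅=∅
  n14('aacaba'): parent n13 fail=1; on 'a' 1→0 → fail=9;  out {2}∪∅={2}
  n20('ccbbac'): parent n19 fail=25; on 'c' 25 → fail=26;  out {3}∪{5}={3,5}
  n24('bcaaac'): parent n23 fail=10; on 'c' 10 → fail=11;  out {4}∪∅={4}

Text stream:
pos 0 'b': at 1
pos 1 'b': at 2
pos 2 'c': at 3
pos 3 'b': at 4  → match P0@[0:3]
pos 4 'b': at 2 (fail-walked)
pos 5 'b': at 2 (fail-walked)
pos 6 'b': at 2 (fail-walked)
pos 7 'a': at 25
pos 8 'c': at 26  → match P5@[5:8]
pos 9 'c': at 16 (fail-walked)
pos 10 'c': at 16 (fail-walked)
pos 11 'c': at 16 (fail-walked)
pos 12 'b': at 17
pos 13 'b': at 18
pos 14 'a': at 19
pos 15 'c': at 20  → match P3@[10:15],P5@[12:15]
pos 16 'c': at 16 (fail-walked)
pos 17 'b': at 17
pos 18 'c': at 5 (fail-walked)
pos 19 'b': at 1 (fail-walked)
pos 20 'b': at 2
pos 21 'b': at 2 (fail-walked)
pos 22 'c': at 3
pos 23 'b': at 4  → match P0@[20:23]
pos 24 'b': at 2 (fail-walked)
pos 25 'c': at 3
pos 26 'a': at 21 (fail-walked)
pos 27 'a': at 22
pos 28 'a': at 23
pos 29 'c': at 24  → match P4@[24:29]
pos 30 'c': at 16 (fail-walked)
pos 31 'b': at 17
pos 32 'b': at 18
pos 33 'a': at 19
pos 34 'c': at 20  → match P3@[29:34],P5@[31:34]

All matches (sorted): [[3,0],[8,5],[15,3],[15,5],[23,0],[29,4],[34,3],[34,5]]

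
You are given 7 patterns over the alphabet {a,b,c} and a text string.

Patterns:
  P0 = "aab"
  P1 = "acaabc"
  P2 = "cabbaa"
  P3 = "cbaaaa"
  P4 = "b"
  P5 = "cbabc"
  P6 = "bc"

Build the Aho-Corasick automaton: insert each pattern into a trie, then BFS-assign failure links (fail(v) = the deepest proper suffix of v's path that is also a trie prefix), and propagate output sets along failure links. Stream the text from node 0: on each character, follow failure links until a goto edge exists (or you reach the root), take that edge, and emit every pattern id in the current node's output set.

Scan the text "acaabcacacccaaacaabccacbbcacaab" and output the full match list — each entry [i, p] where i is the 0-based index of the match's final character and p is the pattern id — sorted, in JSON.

Build automaton:
Trie (insert patterns):
  n0 'ε': a→1 b→20 c→9
  n1 'a': a→2 c→4
  n2 'aa': b→3
  n3 'aab': ·  [P0 ends]
  n4 'ac': a→5
  n5 'aca': a→6
  n6 'acaa': b→7
  n7 'acaab': c→8
  n8 'acaabc': ·  [P1 ends]
  n9 'c': a→10 b→15
  n10 'ca': b→11
  n11 'cab': b→12
  n12 'cabb': a→13
  n13 'cabba': a→14
  n14 'cabbaa': ·  [P2 ends]
  n15 'cb': a→16
  n16 'cba': a→17 b→21
  n17 'cbaa': a→18
  n18 'cbaaa': a→19
  n19 'cbaaaa': ·  [P3 ends]
  n20 'b': c→23  [P4 ends]
  n21 'cbab': c→22
  n22 'cbabc': ·  [P5 ends]
  n23 'bc': ·  [P6 ends]

Failure links (BFS by depth):
  n1('a'): parent n0 fail=0; on 'a' 0 → fail=0;  out ∅∪∅=∅
  n9('c'): parent n0 fail=0; on 'c' 0 → fail=0;  out ∅∪∅=∅
  n20('b'): parent n0 fail=0; on 'b' 0 → fail=0;  out {4}∪∅={4}
  n2('aa'): parent n1 fail=0; on 'a' 0 → fail=1;  out ∅∪∅=∅
  n4('ac'): parent n1 fail=0; on 'c' 0 → fail=9;  out ∅∪∅=∅
  n10('ca'): parent n9 fail=0; on 'a' 0 → fail=1;  out ∅∪∅=∅
  n15('cb'): parent n9 fail=0; on 'b' 0 → fail=20;  out ∅∪{4}={4}
  n23('bc'): parent n20 fail=0; on 'c' 0 → fail=9;  out {6}∪∅={6}
  n3('aab'): parent n2 fail=1; on 'b' 1→0 → fail=20;  out {0}∪{4}={0,4}
  n5('aca'): parent n4 fail=9; on 'a' 9 → fail=10;  out ∅∪∅=∅
  n11('cab'): parent n10 fail=1; on 'b' 1→0 → fail=20;  out ∅∪{4}={4}
  n16('cba'): parent n15 fail=20; on 'a' 20→0 → fail=1;  out ∅∪∅=∅
  n6('acaa'): parent n5 fail=10; on 'a' 10→1 → fail=2;  out ∅∪∅=∅
  n12('cabb'): parent n11 fail=20; on 'b' 20→0 → fail=20;  out ∅∪{4}={4}
  n17('cbaa'): parent n16 fail=1; on 'a' 1 → fail=2;  out ∅∪∅=∅
  n21('cbab'): parent n16 fail=1; on 'b' 1→0 → fail=20;  out ∅∪{4}={4}
  n7('acaab'): parent n6 fail=2; on 'b' 2 → fail=3;  out ∅∪{0,4}={0,4}
  n13('cabba'): parent n12 fail=20; on 'a' 20→0 → fail=1;  out ∅∪∅=∅
  n18('cbaaa'): parent n17 fail=2; on 'a' 2→1 → fail=2;  out ∅∪∅=∅
  n22('cbabc'): parent n21 fail=20; on 'c' 20 → fail=23;  out {5}∪{6}={5,6}
  n8('acaabc'): parent n7 fail=3; on 'c' 3→20 → fail=23;  out {1}∪{6}={1,6}
  n14('cabbaa'): parent n13 fail=1; on 'a' 1 → fail=2;  out {2}∪∅={2}
  n19('cbaaaa'): parent n18 fail=2; on 'a' 2→1 → fail=2;  out {3}∪∅={3}

Scan:
i=0 'a': node 0→1
i=1 'c': node 1→4
i=2 'a': node 4→5
i=3 'a': node 5→6
i=4 'b': node 6→7  ** P0@[2:4],P4@[4:4]
i=5 'c': node 7→8  ** P1@[0:5],P6@[4:5]
i=6 'a': node 8→10 (via fail)
i=7 'c': node 10→4 (via fail)
i=8 'a': node 4→5
i=9 'c': node 5→4 (via fail)
i=10 'c': node 4→9 (via fail)
i=11 'c': node 9→9 (via fail)
i=12 'a': node 9→10
i=13 'a': node 10→2 (via fail)
i=14 'a': node 2→2 (via fail)
i=15 'c': node 2→4 (via fail)
i=16 'a': node 4→5
i=17 'a': node 5→6
i=18 'b': node 6→7  ** P0@[16:18],P4@[18:18]
i=19 'c': node 7→8  ** P1@[14:19],P6@[18:19]
i=20 'c': node 8→9 (via fail)
i=21 'a': node 9→10
i=22 'c': node 10→4 (via fail)
i=23 'b': node 4→15 (via fail)  ** P4@[23:23]
i=24 'b': node 15→20 (via fail)  ** P4@[24:24]
i=25 'c': node 20→23  ** P6@[24:25]
i=26 'a': node 23→10 (via fail)
i=27 'c': node 10→4 (via fail)
i=28 'a': node 4→5
i=29 'a': node 5→6
i=30 'b': node 6→7  ** P0@[28:30],P4@[30:30]

Matches: [[4,0],[4,4],[5,1],[5,6],[18,0],[18,4],[19,1],[19,6],[23,4],[24,4],[25,6],[30,0],[30,4]]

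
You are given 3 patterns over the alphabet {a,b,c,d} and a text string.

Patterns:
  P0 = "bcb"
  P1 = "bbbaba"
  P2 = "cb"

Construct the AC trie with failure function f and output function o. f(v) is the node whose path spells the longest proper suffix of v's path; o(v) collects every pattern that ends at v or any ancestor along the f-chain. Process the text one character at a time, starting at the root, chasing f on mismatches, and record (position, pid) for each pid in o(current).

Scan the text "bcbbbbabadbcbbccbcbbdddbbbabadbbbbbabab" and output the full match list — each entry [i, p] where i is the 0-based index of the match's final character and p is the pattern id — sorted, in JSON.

Build:
Trie (insert patterns):
  n0 'ε': b→1 c→9
  n1 'b': b→4 c→2
  n2 'bc': b→3
  n3 'bcb': ·  [P0 ends]
  n4 'bb': b→5
  n5 'bbb': a→6
  n6 'bbba': b→7
  n7 'bbbab': a→8
  n8 'bbbaba': ·  [P1 ends]
  n9 'c': b→10
  n10 'cb': ·  [P2 ends]

Failure links (BFS by depth):
  n1('b'): parent n0 fail=0; on 'b' 0 → fail=0;  out ∅∪∅=∅
  n9('c'): parent n0 fail=0; on 'c' 0 → fail=0;  out ∅∪∅=∅
  n2('bc'): parent n1 fail=0; on 'c' 0 → fail=9;  out ∅∪∅=∅
  n4('bb'): parent n1 fail=0; on 'b' 0 → fail=1;  out ∅∪∅=∅
  n10('cb'): parent n9 fail=0; on 'b' 0 → fail=1;  out {2}∪∅={2}
  n3('bcb'): parent n2 fail=9; on 'b' 9 → fail=10;  out {0}∪{2}={0,2}
  n5('bbb'): parent n4 fail=1; on 'b' 1 → fail=4;  out ∅∪∅=∅
  n6('bbba'): parent n5 fail=4; on 'a' 4→1→0 → fail=0;  out ∅∪∅=∅
  n7('bbbab'): parent n6 fail=0; on 'b' 0 → fail=1;  out ∅∪∅=∅
  n8('bbbaba'): parent n7 fail=1; on 'a' 1→0 → fail=0;  out {1}∪∅={1}

Text stream:
i=0 'b': node 0→1
i=1 'c': node 1→2
i=2 'b': node 2→3  emit P0@[0:2],P2@[1:2]
i=3 'b': node 3→4 ·f
i=4 'b': node 4→5
i=5 'b': node 5→5 ·f
i=6 'a': node 5→6
i=7 'b': node 6→7
i=8 'a': node 7→8  emit P1@[3:8]
i=9 'd': node 8→0 ·f
i=10 'b': node 0→1
i=11 'c': node 1→2
i=12 'b': node 2→3  emit P0@[10:12],P2@[11:12]
i=13 'b': node 3→4 ·f
i=14 'c': node 4→2 ·f
i=15 'c': node 2→9 ·f
i=16 'b': node 9→10  emit P2@[15:16]
i=17 'c': node 10→2 ·f
i=18 'b': node 2→3  emit P0@[16:18],P2@[17:18]
i=19 'b': node 3→4 ·f
i=20 'd': node 4→0 ·f
i=21 'd': node 0→0
i=22 'd': node 0→0
i=23 'b': node 0→1
i=24 'b': node 1→4
i=25 'b': node 4→5
i=26 'a': node 5→6
i=27 'b': node 6→7
i=28 'a': node 7→8  emit P1@[23:28]
i=29 'd': node 8→0 ·f
i=30 'b': node 0→1
i=31 'b': node 1→4
i=32 'b': node 4→5
i=33 'b': node 5→5 ·f
i=34 'b': node 5→5 ·f
i=35 'a': node 5→6
i=36 'b': node 6→7
i=37 'a': node 7→8  emit P1@[32:37]
i=38 'b': node 8→1 ·f

Result: [[2,0],[2,2],[8,1],[12,0],[12,2],[16,2],[18,0],[18,2],[28,1],[37,1]]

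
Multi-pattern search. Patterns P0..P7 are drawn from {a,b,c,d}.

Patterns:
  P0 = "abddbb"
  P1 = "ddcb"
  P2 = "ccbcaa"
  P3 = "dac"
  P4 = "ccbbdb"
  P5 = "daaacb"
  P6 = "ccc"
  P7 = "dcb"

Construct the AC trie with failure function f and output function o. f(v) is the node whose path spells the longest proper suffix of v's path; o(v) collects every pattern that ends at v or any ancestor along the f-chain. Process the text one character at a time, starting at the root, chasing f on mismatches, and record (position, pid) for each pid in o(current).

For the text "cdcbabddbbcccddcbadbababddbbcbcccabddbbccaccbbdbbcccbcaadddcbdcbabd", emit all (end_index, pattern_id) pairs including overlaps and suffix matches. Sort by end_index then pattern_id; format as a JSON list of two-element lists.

Construct AC machine:
Trie (insert patterns):
  n0 'ε': a→1 c→11 d→7
  n1 'a': b→2
  n2 'ab': d→3
  n3 'abd': d→4
  n4 'abdd': b→5
  n5 'abddb': b→6
  n6 'abddbb': ·  ←P0
  n7 'd': a→17 c→27 d→8
  n8 'dd': c→9
  n9 'ddc': b→10
  n10 'ddcb': ·  ←P1
  n11 'c': c→12
  n12 'cc': b→13 c→26
  n13 'ccb': b→19 c→14
  n14 'ccbc': a→15
  n15 'ccbca': a→16
  n16 'ccbcaa': ·  ←P2
  n17 'da': a→22 c→18
  n18 'dac': ·  ←P3
  n19 'ccbb': d→20
  n20 'ccbbd': b→21
  n21 'ccbbdb': ·  ←P4
  n22 'daa': a→23
  n23 'daaa': c→24
  n24 'daaac': b→25
  n25 'daaacb': ·  ←P5
  n26 'ccc': ·  ←P6
  n27 'dc': b→28
  n28 'dcb': ·  ←P7

BFS fail/out derivation:
  n1('a'): parent n0 fail=0; on 'a' 0 → fail=0;  out ∅∪∅=∅
  n7('d'): parent n0 fail=0; on 'd' 0 → fail=0;  out ∅∪∅=∅
  n11('c'): parent n0 fail=0; on 'c' 0 → fail=0;  out ∅∪∅=∅
  n2('ab'): parent n1 fail=0; on 'b' 0 → fail=0;  out ∅∪∅=∅
  n8('dd'): parent n7 fail=0; on 'd' 0 → fail=7;  out ∅∪∅=∅
  n12('cc'): parent n11 fail=0; on 'c' 0 → fail=11;  out ∅∪∅=∅
  n17('da'): parent n7 fail=0; on 'a' 0 → fail=1;  out ∅∪∅=∅
  n27('dc'): parent n7 fail=0; on 'c' 0 → fail=11;  out ∅∪∅=∅
  n3('abd'): parent n2 fail=0; on 'd' 0 → fail=7;  out ∅∪∅=∅
  n9('ddc'): parent n8 fail=7; on 'c' 7 → fail=27;  out ∅∪∅=∅
  n13('ccb'): parent n12 fail=11; on 'b' 11→0 → fail=0;  out ∅∪∅=∅
  n18('dac'): parent n17 fail=1; on 'c' 1→0 → fail=11;  out {3}∪∅={3}
  n22('daa'): parent n17 fail=1; on 'a' 1→0 → fail=1;  out ∅∪∅=∅
  n26('ccc'): parent n12 fail=11; on 'c' 11 → fail=12;  out {6}∪∅={6}
  n28('dcb'): parent n27 fail=11; on 'b' 11→0 → fail=0;  out {7}∪∅={7}
  n4('abdd'): parent n3 fail=7; on 'd' 7 → fail=8;  out ∅∪∅=∅
  n10('ddcb'): parent n9 fail=27; on 'b' 27 → fail=28;  out {1}∪{7}={1,7}
  n14('ccbc'): parent n13 fail=0; on 'c' 0 → fail=11;  out ∅∪∅=∅
  n19('ccbb'): parent n13 fail=0; on 'b' 0 → fail=0;  out ∅∪∅=∅
  n23('daaa'): parent n22 fail=1; on 'a' 1→0 → fail=1;  out ∅∪∅=∅
  n5('abddb'): parent n4 fail=8; on 'b' 8→7→0 → fail=0;  out ∅∪∅=∅
  n15('ccbca'): parent n14 fail=11; on 'a' 11→0 → fail=1;  out ∅∪∅=∅
  n20('ccbbd'): parent n19 fail=0; on 'd' 0 → fail=7;  out ∅∪∅=∅
  n24('daaac'): parent n23 fail=1; on 'c' 1→0 → fail=11;  out ∅∪∅=∅
  n6('abddbb'): parent n5 fail=0; on 'b' 0 → fail=0;  out {0}∪∅={0}
  n16('ccbcaa'): parent n15 fail=1; on 'a' 1→0 → fail=1;  out {2}∪∅={2}
  n21('ccbbdb'): parent n20 fail=7; on 'b' 7→0 → fail=0;  out {4}∪∅={4}
  n25('daaacb'): parent n24 fail=11; on 'b' 11→0 → fail=0;  out {5}∪∅={5}

Text stream:
[0] read 'c'  n0⇒n11
[1] read 'd'  n11⇒n7 (via fail)
[2] read 'c'  n7⇒n27
[3] read 'b'  n27⇒n28  emit P7@[1:3]
[4] read 'a'  n28⇒n1 (via fail)
[5] read 'b'  n1⇒n2
[6] read 'd'  n2⇒n3
[7] read 'd'  n3⇒n4
[8] read 'b'  n4⇒n5
[9] read 'b'  n5⇒n6  emit P0@[4:9]
[10] read 'c'  n6⇒n11 (via fail)
[11] read 'c'  n11⇒n12
[12] read 'c'  n12⇒n26  emit P6@[10:12]
[13] read 'd'  n26⇒n7 (via fail)
[14] read 'd'  n7⇒n8
[15] read 'c'  n8⇒n9
[16] read 'b'  n9⇒n10  emit P1@[13:16],P7@[14:16]
[17] read 'a'  n10⇒n1 (via fail)
[18] read 'd'  n1⇒n7 (via fail)
[19] read 'b'  n7⇒n0 (via fail)
[20] read 'a'  n0⇒n1
[21] read 'b'  n1⇒n2
[22] read 'a'  n2⇒n1 (via fail)
[23] read 'b'  n1⇒n2
[24] read 'd'  n2⇒n3
[25] read 'd'  n3⇒n4
[26] read 'b'  n4⇒n5
[27] read 'b'  n5⇒n6  emit P0@[22:27]
[28] read 'c'  n6⇒n11 (via fail)
[29] read 'b'  n11⇒n0 (via fail)
[30] read 'c'  n0⇒n11
[31] read 'c'  n11⇒n12
[32] read 'c'  n12⇒n26  emit P6@[30:32]
[33] read 'a'  n26⇒n1 (via fail)
[34] read 'b'  n1⇒n2
[35] read 'd'  n2⇒n3
[36] read 'd'  n3⇒n4
[37] read 'b'  n4⇒n5
[38] read 'b'  n5⇒n6  emit P0@[33:38]
[39] read 'c'  n6⇒n11 (via fail)
[40] read 'c'  n11⇒n12
[41] read 'a'  n12⇒n1 (via fail)
[42] read 'c'  n1⇒n11 (via fail)
[43] read 'c'  n11⇒n12
[44] read 'b'  n12⇒n13
[45] read 'b'  n13⇒n19
[46] read 'd'  n19⇒n20
[47] read 'b'  n20⇒n21  emit P4@[42:47]
[48] read 'b'  n21⇒n0 (via fail)
[49] read 'c'  n0⇒n11
[50] read 'c'  n11⇒n12
[51] read 'c'  n12⇒n26  emit P6@[49:51]
[52] read 'b'  n26⇒n13 (via fail)
[53] read 'c'  n13⇒n14
[54] read 'a'  n14⇒n15
[55] read 'a'  n15⇒n16  emit P2@[50:55]
[56] read 'd'  n16⇒n7 (via fail)
[57] read 'd'  n7⇒n8
[58] read 'd'  n8⇒n8 (via fail)
[59] read 'c'  n8⇒n9
[60] read 'b'  n9⇒n10  emit P1@[57:60],P7@[58:60]
[61] read 'd'  n10⇒n7 (via fail)
[62] read 'c'  n7⇒n27
[63] read 'b'  n27⇒n28  emit P7@[61:63]
[64] read 'a'  n28⇒n1 (via fail)
[65] read 'b'  n1⇒n2
[66] read 'd'  n2⇒n3

All matches (sorted): [[3,7],[9,0],[12,6],[16,1],[16,7],[27,0],[32,6],[38,0],[47,4],[51,6],[55,2],[60,1],[60,7],[63,7]]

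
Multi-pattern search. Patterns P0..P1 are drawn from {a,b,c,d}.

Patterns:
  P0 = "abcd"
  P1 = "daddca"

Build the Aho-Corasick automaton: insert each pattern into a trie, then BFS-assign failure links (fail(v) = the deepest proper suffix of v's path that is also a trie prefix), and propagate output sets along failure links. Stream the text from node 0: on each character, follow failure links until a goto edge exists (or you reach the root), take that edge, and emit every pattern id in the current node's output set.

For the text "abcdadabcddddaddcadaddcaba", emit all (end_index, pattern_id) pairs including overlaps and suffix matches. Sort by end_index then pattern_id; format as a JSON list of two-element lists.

Construct AC machine:
Trie (insert patterns):
  n0 'ε': a→1 d→5
  n1 'a': b→2
  n2 'ab': c→3
  n3 'abc': d→4
  n4 'abcd': ·  ←P0
  n5 'd': a→6
  n6 'da': d→7
  n7 'dad': d→8
  n8 'dadd': c→9
  n9 'daddc': a→10
  n10 'daddca': ·  ←P1

Failure links (BFS by depth):
  n1('a'): parent n0 fail=0; on 'a' 0 → fail=0;  out ∅∪∅=∅
  n5('d'): parent n0 fail=0; on 'd' 0 → fail=0;  out ∅∪∅=∅
  n2('ab'): parent n1 fail=0; on 'b' 0 → fail=0;  out ∅∪∅=∅
  n6('da'): parent n5 fail=0; on 'a' 0 → fail=1;  out ∅∪∅=∅
  n3('abc'): parent n2 fail=0; on 'c' 0 → fail=0;  out ∅∪∅=∅
  n7('dad'): parent n6 fail=1; on 'd' 1→0 → fail=5;  out ∅∪∅=∅
  n4('abcd'): parent n3 fail=0; on 'd' 0 → fail=5;  out {0}∪∅={0}
  n8('dadd'): parent n7 fail=5; on 'd' 5→0 → fail=5;  out ∅∪∅=∅
  n9('daddc'): parent n8 fail=5; on 'c' 5→0 → fail=0;  out ∅∪∅=∅
  n10('daddca'): parent n9 fail=0; on 'a' 0 → fail=1;  out {1}∪∅={1}

Scan:
pos 0 'a': at 1
pos 1 'b': at 2
pos 2 'c': at 3
pos 3 'd': at 4  ** P0@[0:3]
pos 4 'a': at 6 (via fail)
pos 5 'd': at 7
pos 6 'a': at 6 (via fail)
pos 7 'b': at 2 (via fail)
pos 8 'c': at 3
pos 9 'd': at 4  ** P0@[6:9]
pos 10 'd': at 5 (via fail)
pos 11 'd': at 5 (via fail)
pos 12 'd': at 5 (via fail)
pos 13 'a': at 6
pos 14 'd': at 7
pos 15 'd': at 8
pos 16 'c': at 9
pos 17 'a': at 10  ** P1@[12:17]
pos 18 'd': at 5 (via fail)
pos 19 'a': at 6
pos 20 'd': at 7
pos 21 'd': at 8
pos 22 'c': at 9
pos 23 'a': at 10  ** P1@[18:23]
pos 24 'b': at 2 (via fail)
pos 25 'a': at 1 (via fail)

All matches (sorted): [[3,0],[9,0],[17,1],[23,1]]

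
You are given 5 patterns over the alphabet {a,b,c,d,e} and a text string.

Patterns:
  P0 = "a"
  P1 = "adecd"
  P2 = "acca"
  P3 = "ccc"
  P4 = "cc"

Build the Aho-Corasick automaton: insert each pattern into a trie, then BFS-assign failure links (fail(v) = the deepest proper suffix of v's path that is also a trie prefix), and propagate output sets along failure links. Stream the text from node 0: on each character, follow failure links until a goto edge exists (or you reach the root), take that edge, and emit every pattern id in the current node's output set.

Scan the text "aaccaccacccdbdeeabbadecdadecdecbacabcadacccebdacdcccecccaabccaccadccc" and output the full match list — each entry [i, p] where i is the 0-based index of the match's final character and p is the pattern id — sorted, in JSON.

Build:
Trie nodes:
  0='ε' goto a→1 c→9
  1='a' goto c→6 d→2  ←P0
  2='ad' goto e→3
  3='ade' goto c→4
  4='adec' goto d→5
  5='adecd' goto ·  ←P1
  6='ac' goto c→7
  7='acc' goto a→8
  8='acca' goto ·  ←P2
  9='c' goto c→10
  10='cc' goto c→11  ←P4
  11='ccc' goto ·  ←P3

BFS fail/out derivation:
  fail(1) 'a': from fail(0)=0 chase 'a': 0 ⇒ 0;  out={0}∪out(0)={0}
  fail(9) 'c': from fail(0)=0 chase 'c': 0 ⇒ 0;  out=∅∪out(0)=∅
  fail(2) 'ad': from fail(1)=0 chase 'd': 0 ⇒ 0;  out=∅∪out(0)=∅
  fail(6) 'ac': from fail(1)=0 chase 'c': 0 ⇒ 9;  out=∅∪out(9)=∅
  fail(10) 'cc': from fail(9)=0 chase 'c': 0 ⇒ 9;  out={4}∪out(9)={4}
  fail(3) 'ade': from fail(2)=0 chase 'e': 0 ⇒ 0;  out=∅∪out(0)=∅
  fail(7) 'acc': from fail(6)=9 chase 'c': 9 ⇒ 10;  out=∅∪out(10)={4}
  fail(11) 'ccc': from fail(10)=9 chase 'c': 9 ⇒ 10;  out={3}∪out(10)={3,4}
  fail(4) 'adec': from fail(3)=0 chase 'c': 0 ⇒ 9;  out=∅∪out(9)=∅
  fail(8) 'acca': from fail(7)=10 chase 'a': 10→9→0 ⇒ 1;  out={2}∪out(1)={0,2}
  fail(5) 'adecd': from fail(4)=9 chase 'd': 9→0 ⇒ 0;  out={1}∪out(0)={1}

Text stream:
pos 0 'a': at 1  ** P0@[0:0]
pos 1 'a': at 1 ·f  ** P0@[1:1]
pos 2 'c': at 6
pos 3 'c': at 7  ** P4@[2:3]
pos 4 'a': at 8  ** P0@[4:4],P2@[1:4]
pos 5 'c': at 6 ·f
pos 6 'c': at 7  ** P4@[5:6]
pos 7 'a': at 8  ** P0@[7:7],P2@[4:7]
pos 8 'c': at 6 ·f
pos 9 'c': at 7  ** P4@[8:9]
pos 10 'c': at 11 ·f  ** P3@[8:10],P4@[9:10]
pos 11 'd': at 0 ·f
pos 12 'b': at 0
pos 13 'd': at 0
pos 14 'e': at 0
pos 15 'e': at 0
pos 16 'a': at 1  ** P0@[16:16]
pos 17 'b': at 0 ·f
pos 18 'b': at 0
pos 19 'a': at 1  ** P0@[19:19]
pos 20 'd': at 2
pos 21 'e': at 3
pos 22 'c': at 4
pos 23 'd': at 5  ** P1@[19:23]
pos 24 'a': at 1 ·f  ** P0@[24:24]
pos 25 'd': at 2
pos 26 'e': at 3
pos 27 'c': at 4
pos 28 'd': at 5  ** P1@[24:28]
pos 29 'e': at 0 ·f
pos 30 'c': at 9
pos 31 'b': at 0 ·f
pos 32 'a': at 1  ** P0@[32:32]
pos 33 'c': at 6
pos 34 'a': at 1 ·f  ** P0@[34:34]
pos 35 'b': at 0 ·f
pos 36 'c': at 9
pos 37 'a': at 1 ·f  ** P0@[37:37]
pos 38 'd': at 2
pos 39 'a': at 1 ·f  ** P0@[39:39]
pos 40 'c': at 6
pos 41 'c': at 7  ** P4@[40:41]
pos 42 'c': at 11 ·f  ** P3@[40:42],P4@[41:42]
pos 43 'e': at 0 ·f
pos 44 'b': at 0
pos 45 'd': at 0
pos 46 'a': at 1  ** P0@[46:46]
pos 47 'c': at 6
pos 48 'd': at 0 ·f
pos 49 'c': at 9
pos 50 'c': at 10  ** P4@[49:50]
pos 51 'c': at 11  ** P3@[49:51],P4@[50:51]
pos 52 'e': at 0 ·f
pos 53 'c': at 9
pos 54 'c': at 10  ** P4@[53:54]
pos 55 'c': at 11  ** P3@[53:55],P4@[54:55]
pos 56 'a': at 1 ·f  ** P0@[56:56]
pos 57 'a': at 1 ·f  ** P0@[57:57]
pos 58 'b': at 0 ·f
pos 59 'c': at 9
pos 60 'c': at 10  ** P4@[59:60]
pos 61 'a': at 1 ·f  ** P0@[61:61]
pos 62 'c': at 6
pos 63 'c': at 7  ** P4@[62:63]
pos 64 'a': at 8  ** P0@[64:64],P2@[61:64]
pos 65 'd': at 2 ·f
pos 66 'c': at 9 ·f
pos 67 'c': at 10  ** P4@[66:67]
pos 68 'c': at 11  ** P3@[66:68],P4@[67:68]

All matches (sorted): [[0,0],[1,0],[3,4],[4,0],[4,2],[6,4],[7,0],[7,2],[9,4],[10,3],[10,4],[16,0],[19,0],[23,1],[24,0],[28,1],[32,0],[34,0],[37,0],[39,0],[41,4],[42,3],[42,4],[46,0],[50,4],[51,3],[51,4],[54,4],[55,3],[55,4],[56,0],[57,0],[60,4],[61,0],[63,4],[64,0],[64,2],[67,4],[68,3],[68,4]]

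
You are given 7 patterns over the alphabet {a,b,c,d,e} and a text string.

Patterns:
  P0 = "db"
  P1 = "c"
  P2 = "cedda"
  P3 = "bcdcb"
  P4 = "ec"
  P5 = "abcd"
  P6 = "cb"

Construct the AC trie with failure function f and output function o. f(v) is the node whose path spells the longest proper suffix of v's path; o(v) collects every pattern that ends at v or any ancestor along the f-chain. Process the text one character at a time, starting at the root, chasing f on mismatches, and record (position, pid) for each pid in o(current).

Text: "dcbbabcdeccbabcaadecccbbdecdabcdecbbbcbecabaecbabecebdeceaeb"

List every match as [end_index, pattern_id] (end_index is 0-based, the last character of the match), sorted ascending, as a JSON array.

Build:
Trie nodes:
  n0 'ε': a→15 b→8 c→3 d→1 e→13
  n1 'd': b→2
  n2 'db': ·  ←P0
  n3 'c': b→19 e→4  ←P1
  n4 'ce': d→5
  n5 'ced': d→6
  n6 'cedd': a→7
  n7 'cedda': ·  ←P2
  n8 'b': c→9
  n9 'bc': d→10
  n10 'bcd': c→11
  n11 'bcdc': b→12
  n12 'bcdcb': ·  ←P3
  n13 'e': c→14
  n14 'ec': ·  ←P4
  n15 'a': b→16
  n16 'ab': c→17
  n17 'abc': d→18
  n18 'abcd': ·  ←P5
  n19 'cb': ·  ←P6

Failure links (BFS by depth):
  fail(1) 'd': from fail(0)=0 chase 'd': 0 ⇒ 0;  out=∅∪out(0)=∅
  fail(3) 'c': from fail(0)=0 chase 'c': 0 ⇒ 0;  out={1}∪out(0)={1}
  fail(8) 'b': from fail(0)=0 chase 'b': 0 ⇒ 0;  out=∅∪out(0)=∅
  fail(13) 'e': from fail(0)=0 chase 'e': 0 ⇒ 0;  out=∅∪out(0)=∅
  fail(15) 'a': from fail(0)=0 chase 'a': 0 ⇒ 0;  out=∅∪out(0)=∅
  fail(2) 'db': from fail(1)=0 chase 'b': 0 ⇒ 8;  out={0}∪out(8)={0}
  fail(4) 'ce': from fail(3)=0 chase 'e': 0 ⇒ 13;  out=∅∪out(13)=∅
  fail(9) 'bc': from fail(8)=0 chase 'c': 0 ⇒ 3;  out=∅∪out(3)={1}
  fail(14) 'ec': from fail(13)=0 chase 'c': 0 ⇒ 3;  out={4}∪out(3)={1,4}
  fail(16) 'ab': from fail(15)=0 chase 'b': 0 ⇒ 8;  out=∅∪out(8)=∅
  fail(19) 'cb': from fail(3)=0 chase 'b': 0 ⇒ 8;  out={6}∪out(8)={6}
  fail(5) 'ced': from fail(4)=13 chase 'd': 13→0 ⇒ 1;  out=∅∪out(1)=∅
  fail(10) 'bcd': from fail(9)=3 chase 'd': 3→0 ⇒ 1;  out=∅∪out(1)=∅
  fail(17) 'abc': from fail(16)=8 chase 'c': 8 ⇒ 9;  out=∅∪out(9)={1}
  fail(6) 'cedd': from fail(5)=1 chase 'd': 1→0 ⇒ 1;  out=∅∪out(1)=∅
  fail(11) 'bcdc': from fail(10)=1 chase 'c': 1→0 ⇒ 3;  out=∅∪out(3)={1}
  fail(18) 'abcd': from fail(17)=9 chase 'd': 9 ⇒ 10;  out={5}∪out(10)={5}
  fail(7) 'cedda': from fail(6)=1 chase 'a': 1→0 ⇒ 15;  out={2}∪out(15)={2}
  fail(12) 'bcdcb': from fail(11)=3 chase 'b': 3 ⇒ 19;  out={3}∪out(19)={3,6}

Text stream:
[0] read 'd'  n0⇒n1
[1] read 'c'  n1⇒n3 (fail-walked)  → match P1@[1:1]
[2] read 'b'  n3⇒n19  → match P6@[1:2]
[3] read 'b'  n19⇒n8 (fail-walked)
[4] read 'a'  n8⇒n15 (fail-walked)
[5] read 'b'  n15⇒n16
[6] read 'c'  n16⇒n17  → match P1@[6:6]
[7] read 'd'  n17⇒n18  → match P5@[4:7]
[8] read 'e'  n18⇒n13 (fail-walked)
[9] read 'c'  n13⇒n14  → match P1@[9:9],P4@[8:9]
[10] read 'c'  n14⇒n3 (fail-walked)  → match P1@[10:10]
[11] read 'b'  n3⇒n19  → match P6@[10:11]
[12] read 'a'  n19⇒n15 (fail-walked)
[13] read 'b'  n15⇒n16
[14] read 'c'  n16⇒n17  → match P1@[14:14]
[15] read 'a'  n17⇒n15 (fail-walked)
[16] read 'a'  n15⇒n15 (fail-walked)
[17] read 'd'  n15⇒n1 (fail-walked)
[18] read 'e'  n1⇒n13 (fail-walked)
[19] read 'c'  n13⇒n14  → match P1@[19:19],P4@[18:19]
[20] read 'c'  n14⇒n3 (fail-walked)  → match P1@[20:20]
[21] read 'c'  n3⇒n3 (fail-walked)  → match P1@[21:21]
[22] read 'b'  n3⇒n19  → match P6@[21:22]
[23] read 'b'  n19⇒n8 (fail-walked)
[24] read 'd'  n8⇒n1 (fail-walked)
[25] read 'e'  n1⇒n13 (fail-walked)
[26] read 'c'  n13⇒n14  → match P1@[26:26],P4@[25:26]
[27] read 'd'  n14⇒n1 (fail-walked)
[28] read 'a'  n1⇒n15 (fail-walked)
[29] read 'b'  n15⇒n16
[30] read 'c'  n16⇒n17  → match P1@[30:30]
[31] read 'd'  n17⇒n18  → match P5@[28:31]
[32] read 'e'  n18⇒n13 (fail-walked)
[33] read 'c'  n13⇒n14  → match P1@[33:33],P4@[32:33]
[34] read 'b'  n14⇒n19 (fail-walked)  → match P6@[33:34]
[35] read 'b'  n19⇒n8 (fail-walked)
[36] read 'b'  n8⇒n8 (fail-walked)
[37] read 'c'  n8⇒n9  → match P1@[37:37]
[38] read 'b'  n9⇒n19 (fail-walked)  → match P6@[37:38]
[39] read 'e'  n19⇒n13 (fail-walked)
[40] read 'c'  n13⇒n14  → match P1@[40:40],P4@[39:40]
[41] read 'a'  n14⇒n15 (fail-walked)
[42] read 'b'  n15⇒n16
[43] read 'a'  n16⇒n15 (fail-walked)
[44] read 'e'  n15⇒n13 (fail-walked)
[45] read 'c'  n13⇒n14  → match P1@[45:45],P4@[44:45]
[46] read 'b'  n14⇒n19 (fail-walked)  → match P6@[45:46]
[47] read 'a'  n19⇒n15 (fail-walked)
[48] read 'b'  n15⇒n16
[49] read 'e'  n16⇒n13 (fail-walked)
[50] read 'c'  n13⇒n14  → match P1@[50:50],P4@[49:50]
[51] read 'e'  n14⇒n4 (fail-walked)
[52] read 'b'  n4⇒n8 (fail-walked)
[53] read 'd'  n8⇒n1 (fail-walked)
[54] read 'e'  n1⇒n13 (fail-walked)
[55] read 'c'  n13⇒n14  → match P1@[55:55],P4@[54:55]
[56] read 'e'  n14⇒n4 (fail-walked)
[57] read 'a'  n4⇒n15 (fail-walked)
[58] read 'e'  n15⇒n13 (fail-walked)
[59] read 'b'  n13⇒n8 (fail-walked)

Result: [[1,1],[2,6],[6,1],[7,5],[9,1],[9,4],[10,1],[11,6],[14,1],[19,1],[19,4],[20,1],[21,1],[22,6],[26,1],[26,4],[30,1],[31,5],[33,1],[33,4],[34,6],[37,1],[38,6],[40,1],[40,4],[45,1],[45,4],[46,6],[50,1],[50,4],[55,1],[55,4]]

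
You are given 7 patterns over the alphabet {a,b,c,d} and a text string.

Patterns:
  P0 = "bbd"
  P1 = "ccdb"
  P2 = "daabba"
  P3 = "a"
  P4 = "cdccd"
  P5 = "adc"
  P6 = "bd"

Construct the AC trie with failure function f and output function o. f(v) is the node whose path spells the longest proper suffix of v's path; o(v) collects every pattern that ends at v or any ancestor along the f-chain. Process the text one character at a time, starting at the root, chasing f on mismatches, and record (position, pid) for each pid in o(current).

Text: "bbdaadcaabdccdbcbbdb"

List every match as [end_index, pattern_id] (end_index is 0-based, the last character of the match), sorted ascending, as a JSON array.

Build automaton:
Trie (insert patterns):
  0='ε' goto a→14 b→1 c→4 d→8
  1='b' goto b→2 d→21
  2='bb' goto d→3
  3='bbd' goto ·  ←P0
  4='c' goto c→5 d→15
  5='cc' goto d→6
  6='ccd' goto b→7
  7='ccdb' goto ·  ←P1
  8='d' goto a→9
  9='da' goto a→10
  10='daa' goto b→11
  11='daab' goto b→12
  12='daabb' goto a→13
  13='daabba' goto ·  ←P2
  14='a' goto d→19  ←P3
  15='cd' goto c→16
  16='cdc' goto c→17
  17='cdcc' goto d→18
  18='cdccd' goto ·  ←P4
  19='ad' goto c→20
  20='adc' goto ·  ←P5
  21='bd' goto ·  ←P6

Failure links (BFS by depth):
  n1('b'): parent n0 fail=0; on 'b' 0 → fail=0;  out ∅∪∅=∅
  n4('c'): parent n0 fail=0; on 'c' 0 → fail=0;  out ∅∪∅=∅
  n8('d'): parent n0 fail=0; on 'd' 0 → fail=0;  out ∅∪∅=∅
  n14('a'): parent n0 fail=0; on 'a' 0 → fail=0;  out {3}∪∅={3}
  n2('bb'): parent n1 fail=0; on 'b' 0 → fail=1;  out ∅∪∅=∅
  n5('cc'): parent n4 fail=0; on 'c' 0 → fail=4;  out ∅∪∅=∅
  n9('da'): parent n8 fail=0; on 'a' 0 → fail=14;  out ∅∪{3}={3}
  n15('cd'): parent n4 fail=0; on 'd' 0 → fail=8;  out ∅∪∅=∅
  n19('ad'): parent n14 fail=0; on 'd' 0 → fail=8;  out ∅∪∅=∅
  n21('bd'): parent n1 fail=0; on 'd' 0 → fail=8;  out {6}∪∅={6}
  n3('bbd'): parent n2 fail=1; on 'd' 1 → fail=21;  out {0}∪{6}={0,6}
  n6('ccd'): parent n5 fail=4; on 'd' 4 → fail=15;  out ∅∪∅=∅
  n10('daa'): parent n9 fail=14; on 'a' 14→0 → fail=14;  out ∅∪{3}={3}
  n16('cdc'): parent n15 fail=8; on 'c' 8→0 → fail=4;  out ∅∪∅=∅
  n20('adc'): parent n19 fail=8; on 'c' 8→0 → fail=4;  out {5}∪∅={5}
  n7('ccdb'): parent n6 fail=15; on 'b' 15→8→0 → fail=1;  out {1}∪∅={1}
  n11('daab'): parent n10 fail=14; on 'b' 14→0 → fail=1;  out ∅∪∅=∅
  n17('cdcc'): parent n16 fail=4; on 'c' 4 → fail=5;  out ∅∪∅=∅
  n12('daabb'): parent n11 fail=1; on 'b' 1 → fail=2;  out ∅∪∅=∅
  n18('cdccd'): parent n17 fail=5; on 'd' 5 → fail=6;  out {4}∪∅={4}
  n13('daabba'): parent n12 fail=2; on 'a' 2→1→0 → fail=14;  out {2}∪{3}={2,3}

Text stream:
pos 0 'b': at 1
pos 1 'b': at 2
pos 2 'd': at 3  ** P0@[0:2],P6@[1:2]
pos 3 'a': at 9 (fail-walked)  ** P3@[3:3]
pos 4 'a': at 10  ** P3@[4:4]
pos 5 'd': at 19 (fail-walked)
pos 6 'c': at 20  ** P5@[4:6]
pos 7 'a': at 14 (fail-walked)  ** P3@[7:7]
pos 8 'a': at 14 (fail-walked)  ** P3@[8:8]
pos 9 'b': at 1 (fail-walked)
pos 10 'd': at 21  ** P6@[9:10]
pos 11 'c': at 4 (fail-walked)
pos 12 'c': at 5
pos 13 'd': at 6
pos 14 'b': at 7  ** P1@[11:14]
pos 15 'c': at 4 (fail-walked)
pos 16 'b': at 1 (fail-walked)
pos 17 'b': at 2
pos 18 'd': at 3  ** P0@[16:18],P6@[17:18]
pos 19 'b': at 1 (fail-walked)

All matches (sorted): [[2,0],[2,6],[3,3],[4,3],[6,5],[7,3],[8,3],[10,6],[14,1],[18,0],[18,6]]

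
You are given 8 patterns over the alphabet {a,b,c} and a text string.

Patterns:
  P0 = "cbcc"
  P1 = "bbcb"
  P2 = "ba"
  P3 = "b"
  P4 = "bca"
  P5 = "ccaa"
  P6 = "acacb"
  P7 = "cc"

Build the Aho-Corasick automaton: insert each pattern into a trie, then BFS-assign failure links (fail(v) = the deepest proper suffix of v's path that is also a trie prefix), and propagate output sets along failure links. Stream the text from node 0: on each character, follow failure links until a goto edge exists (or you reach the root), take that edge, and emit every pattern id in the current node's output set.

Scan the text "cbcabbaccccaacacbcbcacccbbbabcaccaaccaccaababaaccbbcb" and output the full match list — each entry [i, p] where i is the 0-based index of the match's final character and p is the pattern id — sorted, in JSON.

Construct AC machine:
Trie (insert patterns):
  n0 'ε': a→15 b→5 c→1
  n1 'c': b→2 c→12
  n2 'cb': c→3
  n3 'cbc': c→4
  n4 'cbcc': ·  ←P0
  n5 'b': a→9 b→6 c→10  ←P3
  n6 'bb': c→7
  n7 'bbc': b→8
  n8 'bbcb': ·  ←P1
  n9 'ba': ·  ←P2
  n10 'bc': a→11
  n11 'bca': ·  ←P4
  n12 'cc': a→13  ←P7
  n13 'cca': a→14
  n14 'ccaa': ·  ←P5
  n15 'a': c→16
  n16 'ac': a→17
  n17 'aca': c→18
  n18 'acac': b→19
  n19 'acacb': ·  ←P6

BFS fail/out derivation:
  n1('c'): parent n0 fail=0; on 'c' 0 → fail=0;  out ∅∪∅=∅
  n5('b'): parent n0 fail=0; on 'b' 0 → fail=0;  out {3}∪∅={3}
  n15('a'): parent n0 fail=0; on 'a' 0 → fail=0;  out ∅∪∅=∅
  n2('cb'): parent n1 fail=0; on 'b' 0 → fail=5;  out ∅∪{3}={3}
  n6('bb'): parent n5 fail=0; on 'b' 0 → fail=5;  out ∅∪{3}={3}
  n9('ba'): parent n5 fail=0; on 'a' 0 → fail=15;  out {2}∪∅={2}
  n10('bc'): parent n5 fail=0; on 'c' 0 → fail=1;  out ∅∪∅=∅
  n12('cc'): parent n1 fail=0; on 'c' 0 → fail=1;  out {7}∪∅={7}
  n16('ac'): parent n15 fail=0; on 'c' 0 → fail=1;  out ∅∪∅=∅
  n3('cbc'): parent n2 fail=5; on 'c' 5 → fail=10;  out ∅∪∅=∅
  n7('bbc'): parent n6 fail=5; on 'c' 5 → fail=10;  out ∅∪∅=∅
  n11('bca'): parent n10 fail=1; on 'a' 1→0 → fail=15;  out {4}∪∅={4}
  n13('cca'): parent n12 fail=1; on 'a' 1→0 → fail=15;  out ∅∪∅=∅
  n17('aca'): parent n16 fail=1; on 'a' 1→0 → fail=15;  out ∅∪∅=∅
  n4('cbcc'): parent n3 fail=10; on 'c' 10→1 → fail=12;  out {0}∪{7}={0,7}
  n8('bbcb'): parent n7 fail=10; on 'b' 10→1 → fail=2;  out {1}∪{3}={1,3}
  n14('ccaa'): parent n13 fail=15; on 'a' 15→0 → fail=15;  out {5}∪∅={5}
  n18('acac'): parent n17 fail=15; on 'c' 15 → fail=16;  out ∅∪∅=∅
  n19('acacb'): parent n18 fail=16; on 'b' 16→1 → fail=2;  out {6}∪{3}={3,6}

Text stream:
pos 0 'c': at 1
pos 1 'b': at 2  → match P3@[1:1]
pos 2 'c': at 3
pos 3 'a': at 11 (via fail)  → match P4@[1:3]
pos 4 'b': at 5 (via fail)  → match P3@[4:4]
pos 5 'b': at 6  → match P3@[5:5]
pos 6 'a': at 9 (via fail)  → match P2@[5:6]
pos 7 'c': at 16 (via fail)
pos 8 'c': at 12 (via fail)  → match P7@[7:8]
pos 9 'c': at 12 (via fail)  → match P7@[8:9]
pos 10 'c': at 12 (via fail)  → match P7@[9:10]
pos 11 'a': at 13
pos 12 'a': at 14  → match P5@[9:12]
pos 13 'c': at 16 (via fail)
pos 14 'a': at 17
pos 15 'c': at 18
pos 16 'b': at 19  → match P3@[16:16],P6@[12:16]
pos 17 'c': at 3 (via fail)
pos 18 'b': at 2 (via fail)  → match P3@[18:18]
pos 19 'c': at 3
pos 20 'a': at 11 (via fail)  → match P4@[18:20]
pos 21 'c': at 16 (via fail)
pos 22 'c': at 12 (via fail)  → match P7@[21:22]
pos 23 'c': at 12 (via fail)  → match P7@[22:23]
pos 24 'b': at 2 (via fail)  → match P3@[24:24]
pos 25 'b': at 6 (via fail)  → match P3@[25:25]
pos 26 'b': at 6 (via fail)  → match P3@[26:26]
pos 27 'a': at 9 (via fail)  → match P2@[26:27]
pos 28 'b': at 5 (via fail)  → match P3@[28:28]
pos 29 'c': at 10
pos 30 'a': at 11  → match P4@[28:30]
pos 31 'c': at 16 (via fail)
pos 32 'c': at 12 (via fail)  → match P7@[31:32]
pos 33 'a': at 13
pos 34 'a': at 14  → match P5@[31:34]
pos 35 'c': at 16 (via fail)
pos 36 'c': at 12 (via fail)  → match P7@[35:36]
pos 37 'a': at 13
pos 38 'c': at 16 (via fail)
pos 39 'c': at 12 (via fail)  → match P7@[38:39]
pos 40 'a': at 13
pos 41 'a': at 14  → match P5@[38:41]
pos 42 'b': at 5 (via fail)  → match P3@[42:42]
pos 43 'a': at 9  → match P2@[42:43]
pos 44 'b': at 5 (via fail)  → match P3@[44:44]
pos 45 'a': at 9  → match P2@[44:45]
pos 46 'a': at 15 (via fail)
pos 47 'c': at 16
pos 48 'c': at 12 (via fail)  → match P7@[47:48]
pos 49 'b': at 2 (via fail)  → match P3@[49:49]
pos 50 'b': at 6 (via fail)  → match P3@[50:50]
pos 51 'c': at 7
pos 52 'b': at 8  → match P1@[49:52],P3@[52:52]

Result: [[1,3],[3,4],[4,3],[5,3],[6,2],[8,7],[9,7],[10,7],[12,5],[16,3],[16,6],[18,3],[20,4],[22,7],[23,7],[24,3],[25,3],[26,3],[27,2],[28,3],[30,4],[32,7],[34,5],[36,7],[39,7],[41,5],[42,3],[43,2],[44,3],[45,2],[48,7],[49,3],[50,3],[52,1],[52,3]]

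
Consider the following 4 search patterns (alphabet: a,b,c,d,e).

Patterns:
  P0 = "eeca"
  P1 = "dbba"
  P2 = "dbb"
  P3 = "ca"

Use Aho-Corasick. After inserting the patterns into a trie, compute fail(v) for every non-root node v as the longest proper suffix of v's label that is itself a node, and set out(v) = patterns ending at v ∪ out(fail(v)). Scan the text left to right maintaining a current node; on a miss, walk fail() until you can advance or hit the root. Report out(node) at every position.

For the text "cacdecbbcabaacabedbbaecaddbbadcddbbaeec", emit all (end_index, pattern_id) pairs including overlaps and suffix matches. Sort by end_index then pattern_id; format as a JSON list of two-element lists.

Construct AC machine:
Trie nodes:
  0='ε' goto c→9 d→5 e→1
  1='e' goto e→2
  2='ee' goto c→3
  3='eec' goto a→4
  4='eeca' goto ·  [P0 ends]
  5='d' goto b→6
  6='db' goto b→7
  7='dbb' goto a→8  [P2 ends]
  8='dbba' goto ·  [P1 ends]
  9='c' goto a→10
  10='ca' goto ·  [P3 ends]

Failure links (BFS by depth):
  n1('e'): parent n0 fail=0; on 'e' 0 → fail=0;  out ∅∪∅=∅
  n5('d'): parent n0 fail=0; on 'd' 0 → fail=0;  out ∅∪∅=∅
  n9('c'): parent n0 fail=0; on 'c' 0 → fail=0;  out ∅∪∅=∅
  n2('ee'): parent n1 fail=0; on 'e' 0 → fail=1;  out ∅∪∅=∅
  n6('db'): parent n5 fail=0; on 'b' 0 → fail=0;  out ∅∪∅=∅
  n10('ca'): parent n9 fail=0; on 'a' 0 → fail=0;  out {3}∪∅={3}
  n3('eec'): parent n2 fail=1; on 'c' 1→0 → fail=9;  out ∅∪∅=∅
  n7('dbb'): parent n6 fail=0; on 'b' 0 → fail=0;  out {2}∪∅={2}
  n4('eeca'): parent n3 fail=9; on 'a' 9 → fail=10;  out {0}∪{3}={0,3}
  n8('dbba'): parent n7 fail=0; on 'a' 0 → fail=0;  out {1}∪∅={1}

Run:
pos 0 'c': at 9
pos 1 'a': at 10  ** P3@[0:1]
pos 2 'c': at 9 (via fail)
pos 3 'd': at 5 (via fail)
pos 4 'e': at 1 (via fail)
pos 5 'c': at 9 (via fail)
pos 6 'b': at 0 (via fail)
pos 7 'b': at 0
pos 8 'c': at 9
pos 9 'a': at 10  ** P3@[8:9]
pos 10 'b': at 0 (via fail)
pos 11 'a': at 0
pos 12 'a': at 0
pos 13 'c': at 9
pos 14 'a': at 10  ** P3@[13:14]
pos 15 'b': at 0 (via fail)
pos 16 'e': at 1
pos 17 'd': at 5 (via fail)
pos 18 'b': at 6
pos 19 'b': at 7  ** P2@[17:19]
pos 20 'a': at 8  ** P1@[17:20]
pos 21 'e': at 1 (via fail)
pos 22 'c': at 9 (via fail)
pos 23 'a': at 10  ** P3@[22:23]
pos 24 'd': at 5 (via fail)
pos 25 'd': at 5 (via fail)
pos 26 'b': at 6
pos 27 'b': at 7  ** P2@[25:27]
pos 28 'a': at 8  ** P1@[25:28]
pos 29 'd': at 5 (via fail)
pos 30 'c': at 9 (via fail)
pos 31 'd': at 5 (via fail)
pos 32 'd': at 5 (via fail)
pos 33 'b': at 6
pos 34 'b': at 7  ** P2@[32:34]
pos 35 'a': at 8  ** P1@[32:35]
pos 36 'e': at 1 (via fail)
pos 37 'e': at 2
pos 38 'c': at 3

Matches: [[1,3],[9,3],[14,3],[19,2],[20,1],[23,3],[27,2],[28,1],[34,2],[35,1]]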